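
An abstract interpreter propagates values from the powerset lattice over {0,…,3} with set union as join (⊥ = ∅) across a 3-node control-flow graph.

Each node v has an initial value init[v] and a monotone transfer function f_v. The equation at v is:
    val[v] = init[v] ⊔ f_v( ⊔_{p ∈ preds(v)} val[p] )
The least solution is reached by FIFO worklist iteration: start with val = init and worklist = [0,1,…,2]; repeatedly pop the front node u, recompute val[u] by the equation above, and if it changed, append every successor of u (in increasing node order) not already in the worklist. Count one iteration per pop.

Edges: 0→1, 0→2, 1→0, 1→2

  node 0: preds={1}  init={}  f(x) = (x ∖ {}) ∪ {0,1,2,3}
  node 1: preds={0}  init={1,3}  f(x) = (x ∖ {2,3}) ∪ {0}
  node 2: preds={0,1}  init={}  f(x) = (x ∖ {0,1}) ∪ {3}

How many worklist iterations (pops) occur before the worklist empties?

Trace (4 dequeues):
  [1] u=0 | in {1,3} | out {0,1,2,3} | prev {} | push {}
  [2] u=1 | in {0,1,2,3} | out {0,1,3} | prev {1,3} | push {0}
  [3] u=2 | in {0,1,2,3} | out {2,3} | prev {} | push {}
  [4] u=0 | in {0,1,3} | out {0,1,2,3} | ==

Converged values:
  [0] {0,1,2,3}
  [1] {0,1,3}
  [2] {2,3}

4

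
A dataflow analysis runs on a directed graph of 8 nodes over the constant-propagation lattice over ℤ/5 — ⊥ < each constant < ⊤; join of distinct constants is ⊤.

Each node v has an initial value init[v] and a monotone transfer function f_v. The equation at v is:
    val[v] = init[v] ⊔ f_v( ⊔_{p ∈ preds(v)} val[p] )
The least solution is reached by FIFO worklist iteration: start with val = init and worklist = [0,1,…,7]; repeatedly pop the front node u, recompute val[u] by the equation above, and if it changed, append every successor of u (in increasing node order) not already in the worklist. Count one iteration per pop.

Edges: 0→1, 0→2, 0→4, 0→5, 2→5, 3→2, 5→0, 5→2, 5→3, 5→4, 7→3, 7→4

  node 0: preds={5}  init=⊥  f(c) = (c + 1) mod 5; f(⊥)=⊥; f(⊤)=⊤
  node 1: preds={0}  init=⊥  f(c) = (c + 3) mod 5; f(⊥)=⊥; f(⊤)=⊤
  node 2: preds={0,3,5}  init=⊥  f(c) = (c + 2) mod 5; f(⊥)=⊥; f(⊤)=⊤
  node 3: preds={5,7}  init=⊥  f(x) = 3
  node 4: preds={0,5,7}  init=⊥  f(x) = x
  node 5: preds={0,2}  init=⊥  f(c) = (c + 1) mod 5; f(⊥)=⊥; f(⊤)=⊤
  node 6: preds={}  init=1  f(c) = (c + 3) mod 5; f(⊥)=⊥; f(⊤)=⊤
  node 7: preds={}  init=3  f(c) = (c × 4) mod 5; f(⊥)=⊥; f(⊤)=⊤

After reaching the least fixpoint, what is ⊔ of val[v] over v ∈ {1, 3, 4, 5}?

⊤

Worklist (22 pops):
  #1 pop 0: in=⊥ → ⊥ (no change)
  #2 pop 1: in=⊥ → ⊥ (no change)
  #3 pop 2: in=⊥ → ⊥ (no change)
  #4 pop 3: in=3 → 3 (was ⊥); enqueue [2]
  #5 pop 4: in=3 → 3 (was ⊥); enqueue []
  #6 pop 5: in=⊥ → ⊥ (no change)
  #7 pop 6: in=⊥ → 1 (no change)
  #8 pop 7: in=⊥ → 3 (no change)
  #9 pop 2: in=3 → 0 (was ⊥); enqueue [5]
  #10 pop 5: in=0 → 1 (was ⊥); enqueue [0,2,3,4]
  #11 pop 0: in=1 → 2 (was ⊥); enqueue [1,5]
  #12 pop 2: in=⊤ → ⊤ (was 0); enqueue []
  #13 pop 3: in=⊤ → 3 (no change)
  #14 pop 4: in=⊤ → ⊤ (was 3); enqueue []
  #15 pop 1: in=2 → 0 (was ⊥); enqueue []
  #16 pop 5: in=⊤ → ⊤ (was 1); enqueue [0,2,3,4]
  #17 pop 0: in=⊤ → ⊤ (was 2); enqueue [1,5]
  #18 pop 2: in=⊤ → ⊤ (no change)
  #19 pop 3: in=⊤ → 3 (no change)
  #20 pop 4: in=⊤ → ⊤ (no change)
  #21 pop 1: in=⊤ → ⊤ (was 0); enqueue []
  #22 pop 5: in=⊤ → ⊤ (no change)

Fixpoint:
  val[0] = ⊤
  val[1] = ⊤
  val[2] = ⊤
  val[3] = 3
  val[4] = ⊤
  val[5] = ⊤
  val[6] = 1
  val[7] = 3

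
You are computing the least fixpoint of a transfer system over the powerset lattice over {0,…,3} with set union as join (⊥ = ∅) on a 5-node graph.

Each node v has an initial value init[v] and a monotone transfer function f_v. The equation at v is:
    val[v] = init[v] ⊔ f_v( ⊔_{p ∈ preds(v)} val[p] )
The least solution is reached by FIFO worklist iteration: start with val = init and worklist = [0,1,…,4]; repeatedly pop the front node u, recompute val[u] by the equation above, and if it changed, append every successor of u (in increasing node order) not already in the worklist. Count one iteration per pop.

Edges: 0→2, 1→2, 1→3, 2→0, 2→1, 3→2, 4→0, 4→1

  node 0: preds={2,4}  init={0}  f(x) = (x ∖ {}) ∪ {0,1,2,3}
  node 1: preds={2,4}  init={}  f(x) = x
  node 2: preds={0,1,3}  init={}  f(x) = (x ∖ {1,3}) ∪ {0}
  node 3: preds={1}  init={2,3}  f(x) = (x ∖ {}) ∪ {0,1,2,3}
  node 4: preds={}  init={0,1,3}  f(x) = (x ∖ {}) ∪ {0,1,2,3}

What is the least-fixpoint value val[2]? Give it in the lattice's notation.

Iteration log — 9 steps:
  step 1. node 0  ⊔preds={0,1,3}  new={0,1,2,3}  old={0}  +wl: 
  step 2. node 1  ⊔preds={0,1,3}  new={0,1,3}  old={}  +wl: 
  step 3. node 2  ⊔preds={0,1,2,3}  new={0,2}  old={}  +wl: 0,1
  step 4. node 3  ⊔preds={0,1,3}  new={0,1,2,3}  old={2,3}  +wl: 2
  step 5. node 4  ⊔preds={}  new={0,1,2,3}  old={0,1,3}  +wl: 
  step 6. node 0  ⊔preds={0,1,2,3}  new={0,1,2,3}  stable
  step 7. node 1  ⊔preds={0,1,2,3}  new={0,1,2,3}  old={0,1,3}  +wl: 3
  step 8. node 2  ⊔preds={0,1,2,3}  new={0,2}  stable
  step 9. node 3  ⊔preds={0,1,2,3}  new={0,1,2,3}  stable

Least fixpoint reached:
  node 0: {0,1,2,3}
  node 1: {0,1,2,3}
  node 2: {0,2}
  node 3: {0,1,2,3}
  node 4: {0,1,2,3}

{0,2}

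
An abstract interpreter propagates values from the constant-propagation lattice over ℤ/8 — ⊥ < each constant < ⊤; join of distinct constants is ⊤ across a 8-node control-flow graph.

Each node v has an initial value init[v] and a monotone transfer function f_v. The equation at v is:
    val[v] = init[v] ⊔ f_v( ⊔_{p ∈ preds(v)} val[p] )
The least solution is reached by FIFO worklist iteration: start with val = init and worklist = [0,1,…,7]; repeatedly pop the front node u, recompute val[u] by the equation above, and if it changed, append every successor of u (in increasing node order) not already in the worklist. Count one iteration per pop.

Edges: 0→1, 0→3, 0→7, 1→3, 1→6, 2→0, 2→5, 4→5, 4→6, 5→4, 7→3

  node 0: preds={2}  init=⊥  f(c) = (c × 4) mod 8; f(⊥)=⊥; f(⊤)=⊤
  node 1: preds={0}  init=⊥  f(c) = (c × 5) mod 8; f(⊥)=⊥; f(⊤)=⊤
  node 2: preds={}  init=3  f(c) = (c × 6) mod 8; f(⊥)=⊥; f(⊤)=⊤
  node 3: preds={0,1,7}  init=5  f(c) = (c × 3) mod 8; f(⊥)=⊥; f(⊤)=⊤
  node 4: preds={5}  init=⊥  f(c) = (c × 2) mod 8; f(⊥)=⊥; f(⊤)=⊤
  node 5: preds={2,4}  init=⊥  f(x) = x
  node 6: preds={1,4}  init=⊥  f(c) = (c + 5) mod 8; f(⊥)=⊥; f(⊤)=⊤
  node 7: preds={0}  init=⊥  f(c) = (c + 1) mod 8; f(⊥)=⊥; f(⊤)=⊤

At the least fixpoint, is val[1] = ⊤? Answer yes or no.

Iteration log — 15 steps:
  step 1. node 0  ⊔preds=3  new=4  old=⊥  +wl: 
  step 2. node 1  ⊔preds=4  new=4  old=⊥  +wl: 
  step 3. node 2  ⊔preds=⊥  new=3  stable
  step 4. node 3  ⊔preds=4  new=⊤  old=5  +wl: 
  step 5. node 4  ⊔preds=⊥  new=⊥  stable
  step 6. node 5  ⊔preds=3  new=3  old=⊥  +wl: 4
  step 7. node 6  ⊔preds=4  new=1  old=⊥  +wl: 
  step 8. node 7  ⊔preds=4  new=5  old=⊥  +wl: 3
  step 9. node 4  ⊔preds=3  new=6  old=⊥  +wl: 5,6
  step 10. node 3  ⊔preds=⊤  new=⊤  stable
  step 11. node 5  ⊔preds=⊤  new=⊤  old=3  +wl: 4
  step 12. node 6  ⊔preds=⊤  new=⊤  old=1  +wl: 
  step 13. node 4  ⊔preds=⊤  new=⊤  old=6  +wl: 5,6
  step 14. node 5  ⊔preds=⊤  new=⊤  stable
  step 15. node 6  ⊔preds=⊤  new=⊤  stable

Least fixpoint reached:
  node 0: 4
  node 1: 4
  node 2: 3
  node 3: ⊤
  node 4: ⊤
  node 5: ⊤
  node 6: ⊤
  node 7: 5

no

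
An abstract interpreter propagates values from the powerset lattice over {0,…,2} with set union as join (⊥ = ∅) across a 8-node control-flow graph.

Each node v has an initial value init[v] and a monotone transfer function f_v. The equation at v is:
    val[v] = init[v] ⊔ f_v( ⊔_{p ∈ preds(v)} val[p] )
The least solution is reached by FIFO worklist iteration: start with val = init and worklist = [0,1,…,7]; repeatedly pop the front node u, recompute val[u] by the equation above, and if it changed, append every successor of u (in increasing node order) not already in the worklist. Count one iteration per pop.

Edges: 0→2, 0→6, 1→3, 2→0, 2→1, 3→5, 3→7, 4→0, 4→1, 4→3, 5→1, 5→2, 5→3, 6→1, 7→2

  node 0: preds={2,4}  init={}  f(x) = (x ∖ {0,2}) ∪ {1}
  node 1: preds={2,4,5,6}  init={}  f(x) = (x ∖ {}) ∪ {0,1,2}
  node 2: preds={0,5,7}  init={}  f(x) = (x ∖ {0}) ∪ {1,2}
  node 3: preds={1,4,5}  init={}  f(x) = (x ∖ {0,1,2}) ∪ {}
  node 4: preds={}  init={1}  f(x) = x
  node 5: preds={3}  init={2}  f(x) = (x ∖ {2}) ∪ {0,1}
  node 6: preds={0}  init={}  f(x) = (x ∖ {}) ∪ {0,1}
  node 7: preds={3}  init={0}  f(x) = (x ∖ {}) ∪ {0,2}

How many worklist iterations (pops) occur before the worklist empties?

Trace (12 dequeues):
  [1] u=0 | in {1} | out {1} | prev {} | push {}
  [2] u=1 | in {1,2} | out {0,1,2} | prev {} | push {}
  [3] u=2 | in {0,1,2} | out {1,2} | prev {} | push {0,1}
  [4] u=3 | in {0,1,2} | out {} | ==
  [5] u=4 | in {} | out {1} | ==
  [6] u=5 | in {} | out {0,1,2} | prev {2} | push {2,3}
  [7] u=6 | in {1} | out {0,1} | prev {} | push {}
  [8] u=7 | in {} | out {0,2} | prev {0} | push {}
  [9] u=0 | in {1,2} | out {1} | ==
  [10] u=1 | in {0,1,2} | out {0,1,2} | ==
  [11] u=2 | in {0,1,2} | out {1,2} | ==
  [12] u=3 | in {0,1,2} | out {} | ==

Converged values:
  [0] {1}
  [1] {0,1,2}
  [2] {1,2}
  [3] {}
  [4] {1}
  [5] {0,1,2}
  [6] {0,1}
  [7] {0,2}

12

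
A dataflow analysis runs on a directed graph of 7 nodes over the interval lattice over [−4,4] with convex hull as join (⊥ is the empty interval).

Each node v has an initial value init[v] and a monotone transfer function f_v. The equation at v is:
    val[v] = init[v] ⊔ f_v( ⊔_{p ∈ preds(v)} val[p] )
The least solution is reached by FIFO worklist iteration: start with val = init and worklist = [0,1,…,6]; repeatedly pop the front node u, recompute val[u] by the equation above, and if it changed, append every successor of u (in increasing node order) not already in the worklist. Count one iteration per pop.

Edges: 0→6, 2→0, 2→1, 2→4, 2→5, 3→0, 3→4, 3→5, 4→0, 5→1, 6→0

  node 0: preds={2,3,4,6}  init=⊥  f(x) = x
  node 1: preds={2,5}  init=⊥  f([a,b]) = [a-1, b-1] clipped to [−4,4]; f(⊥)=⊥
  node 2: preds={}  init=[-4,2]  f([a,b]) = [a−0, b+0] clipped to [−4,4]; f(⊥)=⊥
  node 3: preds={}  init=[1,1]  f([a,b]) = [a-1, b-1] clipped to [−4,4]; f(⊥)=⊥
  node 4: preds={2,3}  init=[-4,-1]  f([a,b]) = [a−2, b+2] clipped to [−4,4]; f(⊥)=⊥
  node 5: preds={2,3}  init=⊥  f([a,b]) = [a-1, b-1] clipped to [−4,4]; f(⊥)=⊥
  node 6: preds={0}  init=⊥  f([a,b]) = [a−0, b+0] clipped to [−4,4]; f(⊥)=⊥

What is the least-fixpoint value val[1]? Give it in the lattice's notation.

Worklist (11 pops):
  #1 pop 0: in=[-4,2] → [-4,2] (was ⊥); enqueue []
  #2 pop 1: in=[-4,2] → [-4,1] (was ⊥); enqueue []
  #3 pop 2: in=⊥ → [-4,2] (no change)
  #4 pop 3: in=⊥ → [1,1] (no change)
  #5 pop 4: in=[-4,2] → [-4,4] (was [-4,-1]); enqueue [0]
  #6 pop 5: in=[-4,2] → [-4,1] (was ⊥); enqueue [1]
  #7 pop 6: in=[-4,2] → [-4,2] (was ⊥); enqueue []
  #8 pop 0: in=[-4,4] → [-4,4] (was [-4,2]); enqueue [6]
  #9 pop 1: in=[-4,2] → [-4,1] (no change)
  #10 pop 6: in=[-4,4] → [-4,4] (was [-4,2]); enqueue [0]
  #11 pop 0: in=[-4,4] → [-4,4] (no change)

Fixpoint:
  val[0] = [-4,4]
  val[1] = [-4,1]
  val[2] = [-4,2]
  val[3] = [1,1]
  val[4] = [-4,4]
  val[5] = [-4,1]
  val[6] = [-4,4]

[-4,1]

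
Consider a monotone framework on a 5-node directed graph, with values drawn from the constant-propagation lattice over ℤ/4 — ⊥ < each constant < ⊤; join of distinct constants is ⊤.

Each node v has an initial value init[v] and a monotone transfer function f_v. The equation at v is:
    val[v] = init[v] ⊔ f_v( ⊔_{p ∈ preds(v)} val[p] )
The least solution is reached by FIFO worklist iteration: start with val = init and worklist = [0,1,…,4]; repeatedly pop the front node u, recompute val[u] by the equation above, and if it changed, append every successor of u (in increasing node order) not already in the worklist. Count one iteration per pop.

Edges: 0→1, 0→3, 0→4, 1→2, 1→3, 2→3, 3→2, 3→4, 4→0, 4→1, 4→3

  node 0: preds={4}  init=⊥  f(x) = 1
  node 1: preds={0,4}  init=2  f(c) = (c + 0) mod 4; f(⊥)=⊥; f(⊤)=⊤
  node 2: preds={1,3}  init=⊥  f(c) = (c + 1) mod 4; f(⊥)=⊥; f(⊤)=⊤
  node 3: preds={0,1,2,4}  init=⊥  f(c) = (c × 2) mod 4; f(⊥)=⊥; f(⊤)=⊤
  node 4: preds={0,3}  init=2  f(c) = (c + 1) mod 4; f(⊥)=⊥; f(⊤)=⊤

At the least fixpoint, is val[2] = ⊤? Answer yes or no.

yes

Worklist (9 pops):
  #1 pop 0: in=2 → 1 (was ⊥); enqueue []
  #2 pop 1: in=⊤ → ⊤ (was 2); enqueue []
  #3 pop 2: in=⊤ → ⊤ (was ⊥); enqueue []
  #4 pop 3: in=⊤ → ⊤ (was ⊥); enqueue [2]
  #5 pop 4: in=⊤ → ⊤ (was 2); enqueue [0,1,3]
  #6 pop 2: in=⊤ → ⊤ (no change)
  #7 pop 0: in=⊤ → 1 (no change)
  #8 pop 1: in=⊤ → ⊤ (no change)
  #9 pop 3: in=⊤ → ⊤ (no change)

Fixpoint:
  val[0] = 1
  val[1] = ⊤
  val[2] = ⊤
  val[3] = ⊤
  val[4] = ⊤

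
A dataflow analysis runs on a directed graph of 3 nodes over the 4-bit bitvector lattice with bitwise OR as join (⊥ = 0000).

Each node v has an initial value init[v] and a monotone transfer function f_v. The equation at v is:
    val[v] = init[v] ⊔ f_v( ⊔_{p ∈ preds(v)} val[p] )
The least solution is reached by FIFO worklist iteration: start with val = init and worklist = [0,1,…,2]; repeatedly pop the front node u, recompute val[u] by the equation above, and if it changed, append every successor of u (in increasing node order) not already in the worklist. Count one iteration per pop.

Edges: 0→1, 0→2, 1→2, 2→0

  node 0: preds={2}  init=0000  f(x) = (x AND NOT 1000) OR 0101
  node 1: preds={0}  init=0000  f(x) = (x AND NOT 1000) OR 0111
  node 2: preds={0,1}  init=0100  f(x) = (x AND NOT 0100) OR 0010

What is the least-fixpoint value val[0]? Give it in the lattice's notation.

0111

Trace (6 dequeues):
  [1] u=0 | in 0100 | out 0101 | prev 0000 | push {}
  [2] u=1 | in 0101 | out 0111 | prev 0000 | push {}
  [3] u=2 | in 0111 | out 0111 | prev 0100 | push {0}
  [4] u=0 | in 0111 | out 0111 | prev 0101 | push {1,2}
  [5] u=1 | in 0111 | out 0111 | ==
  [6] u=2 | in 0111 | out 0111 | ==

Converged values:
  [0] 0111
  [1] 0111
  [2] 0111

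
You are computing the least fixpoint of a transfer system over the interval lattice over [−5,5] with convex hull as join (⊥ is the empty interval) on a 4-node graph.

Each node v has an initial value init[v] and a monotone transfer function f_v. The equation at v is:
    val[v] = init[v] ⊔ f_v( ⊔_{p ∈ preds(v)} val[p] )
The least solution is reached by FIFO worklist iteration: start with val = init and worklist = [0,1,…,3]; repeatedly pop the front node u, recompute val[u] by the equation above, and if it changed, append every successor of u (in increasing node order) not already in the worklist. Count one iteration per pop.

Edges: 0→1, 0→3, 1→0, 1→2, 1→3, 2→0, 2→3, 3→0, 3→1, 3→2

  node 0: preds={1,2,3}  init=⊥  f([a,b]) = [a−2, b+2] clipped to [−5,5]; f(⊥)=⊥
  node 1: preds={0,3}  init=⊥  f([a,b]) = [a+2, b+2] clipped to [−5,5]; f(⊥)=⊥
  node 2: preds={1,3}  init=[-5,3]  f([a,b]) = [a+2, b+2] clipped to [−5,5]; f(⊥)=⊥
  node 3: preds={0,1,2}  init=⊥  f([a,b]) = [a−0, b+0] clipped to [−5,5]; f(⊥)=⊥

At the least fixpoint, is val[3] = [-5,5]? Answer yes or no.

Iteration log — 7 steps:
  step 1. node 0  ⊔preds=[-5,3]  new=[-5,5]  old=⊥  +wl: 
  step 2. node 1  ⊔preds=[-5,5]  new=[-3,5]  old=⊥  +wl: 0
  step 3. node 2  ⊔preds=[-3,5]  new=[-5,5]  old=[-5,3]  +wl: 
  step 4. node 3  ⊔preds=[-5,5]  new=[-5,5]  old=⊥  +wl: 1,2
  step 5. node 0  ⊔preds=[-5,5]  new=[-5,5]  stable
  step 6. node 1  ⊔preds=[-5,5]  new=[-3,5]  stable
  step 7. node 2  ⊔preds=[-5,5]  new=[-5,5]  stable

Least fixpoint reached:
  node 0: [-5,5]
  node 1: [-3,5]
  node 2: [-5,5]
  node 3: [-5,5]

yes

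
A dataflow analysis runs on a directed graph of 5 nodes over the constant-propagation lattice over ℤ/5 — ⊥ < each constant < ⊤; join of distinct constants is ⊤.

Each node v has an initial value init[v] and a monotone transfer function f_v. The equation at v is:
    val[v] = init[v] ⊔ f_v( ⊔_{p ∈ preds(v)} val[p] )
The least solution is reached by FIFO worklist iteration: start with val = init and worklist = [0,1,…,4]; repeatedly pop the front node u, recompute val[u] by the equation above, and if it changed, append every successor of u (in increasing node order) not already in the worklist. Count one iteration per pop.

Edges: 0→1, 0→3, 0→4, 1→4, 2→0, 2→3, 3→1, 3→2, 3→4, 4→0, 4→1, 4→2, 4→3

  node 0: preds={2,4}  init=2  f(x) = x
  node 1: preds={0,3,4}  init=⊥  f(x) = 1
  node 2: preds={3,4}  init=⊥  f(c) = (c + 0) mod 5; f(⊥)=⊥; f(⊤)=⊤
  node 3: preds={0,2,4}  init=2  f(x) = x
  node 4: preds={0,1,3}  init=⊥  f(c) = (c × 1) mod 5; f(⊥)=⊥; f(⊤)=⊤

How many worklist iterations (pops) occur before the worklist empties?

13

Iteration log — 13 steps:
  step 1. node 0  ⊔preds=⊥  new=2  stable
  step 2. node 1  ⊔preds=2  new=1  old=⊥  +wl: 
  step 3. node 2  ⊔preds=2  new=2  old=⊥  +wl: 0
  step 4. node 3  ⊔preds=2  new=2  stable
  step 5. node 4  ⊔preds=⊤  new=⊤  old=⊥  +wl: 1,2,3
  step 6. node 0  ⊔preds=⊤  new=⊤  old=2  +wl: 4
  step 7. node 1  ⊔preds=⊤  new=1  stable
  step 8. node 2  ⊔preds=⊤  new=⊤  old=2  +wl: 0
  step 9. node 3  ⊔preds=⊤  new=⊤  old=2  +wl: 1,2
  step 10. node 4  ⊔preds=⊤  new=⊤  stable
  step 11. node 0  ⊔preds=⊤  new=⊤  stable
  step 12. node 1  ⊔preds=⊤  new=1  stable
  step 13. node 2  ⊔preds=⊤  new=⊤  stable

Least fixpoint reached:
  node 0: ⊤
  node 1: 1
  node 2: ⊤
  node 3: ⊤
  node 4: ⊤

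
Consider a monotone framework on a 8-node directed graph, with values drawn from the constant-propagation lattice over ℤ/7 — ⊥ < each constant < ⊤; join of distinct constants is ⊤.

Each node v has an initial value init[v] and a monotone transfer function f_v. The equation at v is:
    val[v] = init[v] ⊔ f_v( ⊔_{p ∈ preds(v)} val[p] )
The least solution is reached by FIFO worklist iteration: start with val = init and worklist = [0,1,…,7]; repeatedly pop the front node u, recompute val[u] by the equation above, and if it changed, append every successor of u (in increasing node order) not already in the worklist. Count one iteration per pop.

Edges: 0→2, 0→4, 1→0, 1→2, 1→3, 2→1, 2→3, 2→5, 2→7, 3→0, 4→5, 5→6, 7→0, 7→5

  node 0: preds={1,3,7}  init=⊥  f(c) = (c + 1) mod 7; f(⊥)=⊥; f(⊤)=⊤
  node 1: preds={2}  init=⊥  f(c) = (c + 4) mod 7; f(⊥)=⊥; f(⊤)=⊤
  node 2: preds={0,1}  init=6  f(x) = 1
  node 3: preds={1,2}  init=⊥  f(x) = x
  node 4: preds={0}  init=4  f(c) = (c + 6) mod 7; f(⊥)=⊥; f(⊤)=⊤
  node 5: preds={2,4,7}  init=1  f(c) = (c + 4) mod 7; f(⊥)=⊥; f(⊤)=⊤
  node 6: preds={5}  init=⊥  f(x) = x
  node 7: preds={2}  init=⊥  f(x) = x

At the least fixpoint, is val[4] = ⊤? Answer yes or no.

yes

Iteration log — 16 steps:
  step 1. node 0  ⊔preds=⊥  new=⊥  stable
  step 2. node 1  ⊔preds=6  new=3  old=⊥  +wl: 0
  step 3. node 2  ⊔preds=3  new=⊤  old=6  +wl: 1
  step 4. node 3  ⊔preds=⊤  new=⊤  old=⊥  +wl: 
  step 5. node 4  ⊔preds=⊥  new=4  stable
  step 6. node 5  ⊔preds=⊤  new=⊤  old=1  +wl: 
  step 7. node 6  ⊔preds=⊤  new=⊤  old=⊥  +wl: 
  step 8. node 7  ⊔preds=⊤  new=⊤  old=⊥  +wl: 5
  step 9. node 0  ⊔preds=⊤  new=⊤  old=⊥  +wl: 2,4
  step 10. node 1  ⊔preds=⊤  new=⊤  old=3  +wl: 0,3
  step 11. node 5  ⊔preds=⊤  new=⊤  stable
  step 12. node 2  ⊔preds=⊤  new=⊤  stable
  step 13. node 4  ⊔preds=⊤  new=⊤  old=4  +wl: 5
  step 14. node 0  ⊔preds=⊤  new=⊤  stable
  step 15. node 3  ⊔preds=⊤  new=⊤  stable
  step 16. node 5  ⊔preds=⊤  new=⊤  stable

Least fixpoint reached:
  node 0: ⊤
  node 1: ⊤
  node 2: ⊤
  node 3: ⊤
  node 4: ⊤
  node 5: ⊤
  node 6: ⊤
  node 7: ⊤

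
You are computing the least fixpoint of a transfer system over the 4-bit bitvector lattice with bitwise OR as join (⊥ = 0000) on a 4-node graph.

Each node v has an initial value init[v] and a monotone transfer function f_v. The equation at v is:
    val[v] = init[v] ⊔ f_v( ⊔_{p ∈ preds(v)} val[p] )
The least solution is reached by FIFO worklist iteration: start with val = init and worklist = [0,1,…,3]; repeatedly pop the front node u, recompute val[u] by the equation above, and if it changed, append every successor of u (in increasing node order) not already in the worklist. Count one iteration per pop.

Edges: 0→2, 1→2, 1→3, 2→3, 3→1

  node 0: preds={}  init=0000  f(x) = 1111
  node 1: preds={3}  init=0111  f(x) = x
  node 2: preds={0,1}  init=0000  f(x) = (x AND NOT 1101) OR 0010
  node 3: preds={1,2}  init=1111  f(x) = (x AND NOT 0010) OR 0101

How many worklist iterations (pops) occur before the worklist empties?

Worklist (4 pops):
  #1 pop 0: in=0000 → 1111 (was 0000); enqueue []
  #2 pop 1: in=1111 → 1111 (was 0111); enqueue []
  #3 pop 2: in=1111 → 0010 (was 0000); enqueue []
  #4 pop 3: in=1111 → 1111 (no change)

Fixpoint:
  val[0] = 1111
  val[1] = 1111
  val[2] = 0010
  val[3] = 1111

4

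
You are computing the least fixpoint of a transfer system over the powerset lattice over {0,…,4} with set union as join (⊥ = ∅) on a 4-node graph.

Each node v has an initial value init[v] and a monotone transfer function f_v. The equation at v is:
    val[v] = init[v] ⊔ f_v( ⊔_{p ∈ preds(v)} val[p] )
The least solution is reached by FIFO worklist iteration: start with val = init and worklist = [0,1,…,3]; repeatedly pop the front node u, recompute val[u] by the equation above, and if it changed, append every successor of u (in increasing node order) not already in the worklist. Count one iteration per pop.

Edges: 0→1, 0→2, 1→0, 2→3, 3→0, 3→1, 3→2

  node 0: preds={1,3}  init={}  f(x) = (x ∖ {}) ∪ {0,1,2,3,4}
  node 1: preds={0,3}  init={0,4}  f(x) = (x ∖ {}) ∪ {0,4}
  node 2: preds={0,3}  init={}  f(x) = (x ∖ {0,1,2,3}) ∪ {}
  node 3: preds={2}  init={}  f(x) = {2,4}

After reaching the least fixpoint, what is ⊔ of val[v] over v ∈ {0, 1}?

{0,1,2,3,4}

Iteration log — 7 steps:
  step 1. node 0  ⊔preds={0,4}  new={0,1,2,3,4}  old={}  +wl: 
  step 2. node 1  ⊔preds={0,1,2,3,4}  new={0,1,2,3,4}  old={0,4}  +wl: 0
  step 3. node 2  ⊔preds={0,1,2,3,4}  new={4}  old={}  +wl: 
  step 4. node 3  ⊔preds={4}  new={2,4}  old={}  +wl: 1,2
  step 5. node 0  ⊔preds={0,1,2,3,4}  new={0,1,2,3,4}  stable
  step 6. node 1  ⊔preds={0,1,2,3,4}  new={0,1,2,3,4}  stable
  step 7. node 2  ⊔preds={0,1,2,3,4}  new={4}  stable

Least fixpoint reached:
  node 0: {0,1,2,3,4}
  node 1: {0,1,2,3,4}
  node 2: {4}
  node 3: {2,4}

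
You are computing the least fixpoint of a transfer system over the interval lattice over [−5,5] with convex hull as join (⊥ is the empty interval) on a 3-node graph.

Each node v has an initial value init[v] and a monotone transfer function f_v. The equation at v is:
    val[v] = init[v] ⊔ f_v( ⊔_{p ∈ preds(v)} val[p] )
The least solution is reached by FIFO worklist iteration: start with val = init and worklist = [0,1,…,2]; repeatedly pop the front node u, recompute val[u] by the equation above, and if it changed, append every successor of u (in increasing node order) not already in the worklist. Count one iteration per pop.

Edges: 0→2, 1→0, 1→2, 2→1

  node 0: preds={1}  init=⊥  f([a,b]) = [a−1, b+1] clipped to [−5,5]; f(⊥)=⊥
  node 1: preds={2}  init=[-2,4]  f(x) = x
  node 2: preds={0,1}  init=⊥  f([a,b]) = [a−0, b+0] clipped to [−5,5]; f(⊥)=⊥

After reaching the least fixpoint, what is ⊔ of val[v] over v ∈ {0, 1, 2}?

Iteration log — 12 steps:
  step 1. node 0  ⊔preds=[-2,4]  new=[-3,5]  old=⊥  +wl: 
  step 2. node 1  ⊔preds=⊥  new=[-2,4]  stable
  step 3. node 2  ⊔preds=[-3,5]  new=[-3,5]  old=⊥  +wl: 1
  step 4. node 1  ⊔preds=[-3,5]  new=[-3,5]  old=[-2,4]  +wl: 0,2
  step 5. node 0  ⊔preds=[-3,5]  new=[-4,5]  old=[-3,5]  +wl: 
  step 6. node 2  ⊔preds=[-4,5]  new=[-4,5]  old=[-3,5]  +wl: 1
  step 7. node 1  ⊔preds=[-4,5]  new=[-4,5]  old=[-3,5]  +wl: 0,2
  step 8. node 0  ⊔preds=[-4,5]  new=[-5,5]  old=[-4,5]  +wl: 
  step 9. node 2  ⊔preds=[-5,5]  new=[-5,5]  old=[-4,5]  +wl: 1
  step 10. node 1  ⊔preds=[-5,5]  new=[-5,5]  old=[-4,5]  +wl: 0,2
  step 11. node 0  ⊔preds=[-5,5]  new=[-5,5]  stable
  step 12. node 2  ⊔preds=[-5,5]  new=[-5,5]  stable

Least fixpoint reached:
  node 0: [-5,5]
  node 1: [-5,5]
  node 2: [-5,5]

[-5,5]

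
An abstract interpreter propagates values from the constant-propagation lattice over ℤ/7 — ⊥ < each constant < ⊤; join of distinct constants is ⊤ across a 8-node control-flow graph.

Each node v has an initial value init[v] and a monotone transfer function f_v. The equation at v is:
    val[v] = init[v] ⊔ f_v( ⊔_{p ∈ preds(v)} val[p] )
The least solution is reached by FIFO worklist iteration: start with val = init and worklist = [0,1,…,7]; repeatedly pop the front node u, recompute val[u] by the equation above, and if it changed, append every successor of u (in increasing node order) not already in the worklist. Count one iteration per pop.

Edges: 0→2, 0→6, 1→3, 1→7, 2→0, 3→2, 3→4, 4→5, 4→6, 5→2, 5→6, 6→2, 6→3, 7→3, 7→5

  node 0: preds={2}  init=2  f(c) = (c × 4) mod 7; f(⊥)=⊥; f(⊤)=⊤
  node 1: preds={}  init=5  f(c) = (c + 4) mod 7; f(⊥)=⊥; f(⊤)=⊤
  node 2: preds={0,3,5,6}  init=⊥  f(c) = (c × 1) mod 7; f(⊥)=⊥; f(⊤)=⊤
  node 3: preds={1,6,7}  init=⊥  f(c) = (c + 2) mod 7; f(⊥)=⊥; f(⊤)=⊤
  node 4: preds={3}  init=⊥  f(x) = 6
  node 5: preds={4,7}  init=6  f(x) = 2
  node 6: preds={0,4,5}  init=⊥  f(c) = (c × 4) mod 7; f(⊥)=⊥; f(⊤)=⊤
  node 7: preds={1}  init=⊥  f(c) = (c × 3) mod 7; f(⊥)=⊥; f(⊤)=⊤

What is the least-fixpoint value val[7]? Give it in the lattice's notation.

1

Worklist (15 pops):
  #1 pop 0: in=⊥ → 2 (no change)
  #2 pop 1: in=⊥ → 5 (no change)
  #3 pop 2: in=⊤ → ⊤ (was ⊥); enqueue [0]
  #4 pop 3: in=5 → 0 (was ⊥); enqueue [2]
  #5 pop 4: in=0 → 6 (was ⊥); enqueue []
  #6 pop 5: in=6 → ⊤ (was 6); enqueue []
  #7 pop 6: in=⊤ → ⊤ (was ⊥); enqueue [3]
  #8 pop 7: in=5 → 1 (was ⊥); enqueue [5]
  #9 pop 0: in=⊤ → ⊤ (was 2); enqueue [6]
  #10 pop 2: in=⊤ → ⊤ (no change)
  #11 pop 3: in=⊤ → ⊤ (was 0); enqueue [2,4]
  #12 pop 5: in=⊤ → ⊤ (no change)
  #13 pop 6: in=⊤ → ⊤ (no change)
  #14 pop 2: in=⊤ → ⊤ (no change)
  #15 pop 4: in=⊤ → 6 (no change)

Fixpoint:
  val[0] = ⊤
  val[1] = 5
  val[2] = ⊤
  val[3] = ⊤
  val[4] = 6
  val[5] = ⊤
  val[6] = ⊤
  val[7] = 1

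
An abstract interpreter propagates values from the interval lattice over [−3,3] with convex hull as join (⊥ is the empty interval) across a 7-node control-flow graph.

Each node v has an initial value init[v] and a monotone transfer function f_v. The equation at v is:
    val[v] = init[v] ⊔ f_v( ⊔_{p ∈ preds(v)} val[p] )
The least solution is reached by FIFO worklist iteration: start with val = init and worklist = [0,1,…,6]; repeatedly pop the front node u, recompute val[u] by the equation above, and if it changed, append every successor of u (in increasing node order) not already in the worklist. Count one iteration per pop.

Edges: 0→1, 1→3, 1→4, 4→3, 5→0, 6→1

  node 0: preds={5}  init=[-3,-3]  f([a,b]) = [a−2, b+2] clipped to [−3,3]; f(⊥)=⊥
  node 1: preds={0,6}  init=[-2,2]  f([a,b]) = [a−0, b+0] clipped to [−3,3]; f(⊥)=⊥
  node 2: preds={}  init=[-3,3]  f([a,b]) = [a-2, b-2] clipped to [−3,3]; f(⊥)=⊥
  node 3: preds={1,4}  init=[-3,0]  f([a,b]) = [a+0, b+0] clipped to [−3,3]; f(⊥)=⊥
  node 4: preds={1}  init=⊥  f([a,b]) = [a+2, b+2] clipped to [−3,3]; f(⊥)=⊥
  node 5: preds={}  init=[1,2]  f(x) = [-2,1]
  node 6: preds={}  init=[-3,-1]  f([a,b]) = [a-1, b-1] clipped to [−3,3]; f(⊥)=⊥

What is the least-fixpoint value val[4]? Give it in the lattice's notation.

Trace (9 dequeues):
  [1] u=0 | in [1,2] | out [-3,3] | prev [-3,-3] | push {}
  [2] u=1 | in [-3,3] | out [-3,3] | prev [-2,2] | push {}
  [3] u=2 | in ⊥ | out [-3,3] | ==
  [4] u=3 | in [-3,3] | out [-3,3] | prev [-3,0] | push {}
  [5] u=4 | in [-3,3] | out [-1,3] | prev ⊥ | push {3}
  [6] u=5 | in ⊥ | out [-2,2] | prev [1,2] | push {0}
  [7] u=6 | in ⊥ | out [-3,-1] | ==
  [8] u=3 | in [-3,3] | out [-3,3] | ==
  [9] u=0 | in [-2,2] | out [-3,3] | ==

Converged values:
  [0] [-3,3]
  [1] [-3,3]
  [2] [-3,3]
  [3] [-3,3]
  [4] [-1,3]
  [5] [-2,2]
  [6] [-3,-1]

[-1,3]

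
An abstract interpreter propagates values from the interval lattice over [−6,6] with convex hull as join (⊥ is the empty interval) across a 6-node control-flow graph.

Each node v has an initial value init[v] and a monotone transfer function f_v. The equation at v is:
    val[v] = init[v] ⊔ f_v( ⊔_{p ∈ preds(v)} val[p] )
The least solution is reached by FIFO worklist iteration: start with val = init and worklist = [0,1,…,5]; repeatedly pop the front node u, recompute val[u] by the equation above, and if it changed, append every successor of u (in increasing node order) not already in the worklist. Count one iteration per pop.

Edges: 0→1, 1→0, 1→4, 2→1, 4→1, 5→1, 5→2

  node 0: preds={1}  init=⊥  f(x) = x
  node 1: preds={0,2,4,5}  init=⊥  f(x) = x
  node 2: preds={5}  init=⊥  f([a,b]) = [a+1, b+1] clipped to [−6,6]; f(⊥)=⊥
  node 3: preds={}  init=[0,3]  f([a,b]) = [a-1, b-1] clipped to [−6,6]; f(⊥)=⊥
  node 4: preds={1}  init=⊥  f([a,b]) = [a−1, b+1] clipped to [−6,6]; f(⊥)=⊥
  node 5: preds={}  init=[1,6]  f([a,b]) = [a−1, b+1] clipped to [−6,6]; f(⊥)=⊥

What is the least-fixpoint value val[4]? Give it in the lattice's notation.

Iteration log — 29 steps:
  step 1. node 0  ⊔preds=⊥  new=⊥  stable
  step 2. node 1  ⊔preds=[1,6]  new=[1,6]  old=⊥  +wl: 0
  step 3. node 2  ⊔preds=[1,6]  new=[2,6]  old=⊥  +wl: 1
  step 4. node 3  ⊔preds=⊥  new=[0,3]  stable
  step 5. node 4  ⊔preds=[1,6]  new=[0,6]  old=⊥  +wl: 
  step 6. node 5  ⊔preds=⊥  new=[1,6]  stable
  step 7. node 0  ⊔preds=[1,6]  new=[1,6]  old=⊥  +wl: 
  step 8. node 1  ⊔preds=[0,6]  new=[0,6]  old=[1,6]  +wl: 0,4
  step 9. node 0  ⊔preds=[0,6]  new=[0,6]  old=[1,6]  +wl: 1
  step 10. node 4  ⊔preds=[0,6]  new=[-1,6]  old=[0,6]  +wl: 
  step 11. node 1  ⊔preds=[-1,6]  new=[-1,6]  old=[0,6]  +wl: 0,4
  step 12. node 0  ⊔preds=[-1,6]  new=[-1,6]  old=[0,6]  +wl: 1
  step 13. node 4  ⊔preds=[-1,6]  new=[-2,6]  old=[-1,6]  +wl: 
  step 14. node 1  ⊔preds=[-2,6]  new=[-2,6]  old=[-1,6]  +wl: 0,4
  step 15. node 0  ⊔preds=[-2,6]  new=[-2,6]  old=[-1,6]  +wl: 1
  step 16. node 4  ⊔preds=[-2,6]  new=[-3,6]  old=[-2,6]  +wl: 
  step 17. node 1  ⊔preds=[-3,6]  new=[-3,6]  old=[-2,6]  +wl: 0,4
  step 18. node 0  ⊔preds=[-3,6]  new=[-3,6]  old=[-2,6]  +wl: 1
  step 19. node 4  ⊔preds=[-3,6]  new=[-4,6]  old=[-3,6]  +wl: 
  step 20. node 1  ⊔preds=[-4,6]  new=[-4,6]  old=[-3,6]  +wl: 0,4
  step 21. node 0  ⊔preds=[-4,6]  new=[-4,6]  old=[-3,6]  +wl: 1
  step 22. node 4  ⊔preds=[-4,6]  new=[-5,6]  old=[-4,6]  +wl: 
  step 23. node 1  ⊔preds=[-5,6]  new=[-5,6]  old=[-4,6]  +wl: 0,4
  step 24. node 0  ⊔preds=[-5,6]  new=[-5,6]  old=[-4,6]  +wl: 1
  step 25. node 4  ⊔preds=[-5,6]  new=[-6,6]  old=[-5,6]  +wl: 
  step 26. node 1  ⊔preds=[-6,6]  new=[-6,6]  old=[-5,6]  +wl: 0,4
  step 27. node 0  ⊔preds=[-6,6]  new=[-6,6]  old=[-5,6]  +wl: 1
  step 28. node 4  ⊔preds=[-6,6]  new=[-6,6]  stable
  step 29. node 1  ⊔preds=[-6,6]  new=[-6,6]  stable

Least fixpoint reached:
  node 0: [-6,6]
  node 1: [-6,6]
  node 2: [2,6]
  node 3: [0,3]
  node 4: [-6,6]
  node 5: [1,6]

[-6,6]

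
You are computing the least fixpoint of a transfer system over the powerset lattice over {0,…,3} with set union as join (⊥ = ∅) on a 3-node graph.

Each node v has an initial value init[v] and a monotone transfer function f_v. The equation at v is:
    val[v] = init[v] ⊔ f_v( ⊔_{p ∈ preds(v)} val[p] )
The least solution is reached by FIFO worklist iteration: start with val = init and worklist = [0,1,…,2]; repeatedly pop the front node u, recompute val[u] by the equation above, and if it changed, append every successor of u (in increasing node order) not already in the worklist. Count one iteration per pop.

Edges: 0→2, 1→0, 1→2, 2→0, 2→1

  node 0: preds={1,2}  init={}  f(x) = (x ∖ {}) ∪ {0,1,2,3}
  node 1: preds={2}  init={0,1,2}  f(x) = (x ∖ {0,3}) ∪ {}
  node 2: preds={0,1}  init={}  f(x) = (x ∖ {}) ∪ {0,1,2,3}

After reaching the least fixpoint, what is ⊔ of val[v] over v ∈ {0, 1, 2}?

Worklist (5 pops):
  #1 pop 0: in={0,1,2} → {0,1,2,3} (was {}); enqueue []
  #2 pop 1: in={} → {0,1,2} (no change)
  #3 pop 2: in={0,1,2,3} → {0,1,2,3} (was {}); enqueue [0,1]
  #4 pop 0: in={0,1,2,3} → {0,1,2,3} (no change)
  #5 pop 1: in={0,1,2,3} → {0,1,2} (no change)

Fixpoint:
  val[0] = {0,1,2,3}
  val[1] = {0,1,2}
  val[2] = {0,1,2,3}

{0,1,2,3}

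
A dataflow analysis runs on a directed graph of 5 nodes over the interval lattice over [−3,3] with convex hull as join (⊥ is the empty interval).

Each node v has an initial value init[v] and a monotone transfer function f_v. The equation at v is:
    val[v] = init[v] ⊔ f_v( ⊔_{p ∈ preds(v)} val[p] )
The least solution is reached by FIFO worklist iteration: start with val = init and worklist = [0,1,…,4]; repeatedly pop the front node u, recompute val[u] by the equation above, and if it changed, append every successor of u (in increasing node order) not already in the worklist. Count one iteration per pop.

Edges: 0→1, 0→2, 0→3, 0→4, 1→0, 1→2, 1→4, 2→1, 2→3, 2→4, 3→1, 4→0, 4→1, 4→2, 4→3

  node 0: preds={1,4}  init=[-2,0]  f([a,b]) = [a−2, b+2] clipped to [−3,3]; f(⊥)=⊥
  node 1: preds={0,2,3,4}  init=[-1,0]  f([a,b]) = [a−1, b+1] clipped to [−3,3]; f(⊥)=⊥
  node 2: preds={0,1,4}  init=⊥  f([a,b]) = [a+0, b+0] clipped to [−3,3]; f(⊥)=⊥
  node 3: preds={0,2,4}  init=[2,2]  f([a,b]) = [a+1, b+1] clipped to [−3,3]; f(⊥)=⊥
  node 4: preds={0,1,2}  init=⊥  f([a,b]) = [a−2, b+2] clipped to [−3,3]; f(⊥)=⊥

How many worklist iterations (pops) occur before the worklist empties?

10

Iteration log — 10 steps:
  step 1. node 0  ⊔preds=[-1,0]  new=[-3,2]  old=[-2,0]  +wl: 
  step 2. node 1  ⊔preds=[-3,2]  new=[-3,3]  old=[-1,0]  +wl: 0
  step 3. node 2  ⊔preds=[-3,3]  new=[-3,3]  old=⊥  +wl: 1
  step 4. node 3  ⊔preds=[-3,3]  new=[-2,3]  old=[2,2]  +wl: 
  step 5. node 4  ⊔preds=[-3,3]  new=[-3,3]  old=⊥  +wl: 2,3
  step 6. node 0  ⊔preds=[-3,3]  new=[-3,3]  old=[-3,2]  +wl: 4
  step 7. node 1  ⊔preds=[-3,3]  new=[-3,3]  stable
  step 8. node 2  ⊔preds=[-3,3]  new=[-3,3]  stable
  step 9. node 3  ⊔preds=[-3,3]  new=[-2,3]  stable
  step 10. node 4  ⊔preds=[-3,3]  new=[-3,3]  stable

Least fixpoint reached:
  node 0: [-3,3]
  node 1: [-3,3]
  node 2: [-3,3]
  node 3: [-2,3]
  node 4: [-3,3]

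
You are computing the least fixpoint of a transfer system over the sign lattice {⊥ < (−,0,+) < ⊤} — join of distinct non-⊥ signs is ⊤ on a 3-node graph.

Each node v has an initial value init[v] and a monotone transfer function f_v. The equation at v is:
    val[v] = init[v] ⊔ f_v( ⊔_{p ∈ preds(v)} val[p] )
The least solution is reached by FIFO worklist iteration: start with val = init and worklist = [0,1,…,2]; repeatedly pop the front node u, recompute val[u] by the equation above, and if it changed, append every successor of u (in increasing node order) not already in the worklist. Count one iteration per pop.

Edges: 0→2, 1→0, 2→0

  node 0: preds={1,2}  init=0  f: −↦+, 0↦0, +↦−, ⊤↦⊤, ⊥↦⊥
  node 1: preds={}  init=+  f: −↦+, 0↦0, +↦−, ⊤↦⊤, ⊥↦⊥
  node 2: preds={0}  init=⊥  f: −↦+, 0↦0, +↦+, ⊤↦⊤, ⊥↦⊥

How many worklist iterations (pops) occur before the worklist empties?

Trace (4 dequeues):
  [1] u=0 | in + | out ⊤ | prev 0 | push {}
  [2] u=1 | in ⊥ | out + | ==
  [3] u=2 | in ⊤ | out ⊤ | prev ⊥ | push {0}
  [4] u=0 | in ⊤ | out ⊤ | ==

Converged values:
  [0] ⊤
  [1] +
  [2] ⊤

4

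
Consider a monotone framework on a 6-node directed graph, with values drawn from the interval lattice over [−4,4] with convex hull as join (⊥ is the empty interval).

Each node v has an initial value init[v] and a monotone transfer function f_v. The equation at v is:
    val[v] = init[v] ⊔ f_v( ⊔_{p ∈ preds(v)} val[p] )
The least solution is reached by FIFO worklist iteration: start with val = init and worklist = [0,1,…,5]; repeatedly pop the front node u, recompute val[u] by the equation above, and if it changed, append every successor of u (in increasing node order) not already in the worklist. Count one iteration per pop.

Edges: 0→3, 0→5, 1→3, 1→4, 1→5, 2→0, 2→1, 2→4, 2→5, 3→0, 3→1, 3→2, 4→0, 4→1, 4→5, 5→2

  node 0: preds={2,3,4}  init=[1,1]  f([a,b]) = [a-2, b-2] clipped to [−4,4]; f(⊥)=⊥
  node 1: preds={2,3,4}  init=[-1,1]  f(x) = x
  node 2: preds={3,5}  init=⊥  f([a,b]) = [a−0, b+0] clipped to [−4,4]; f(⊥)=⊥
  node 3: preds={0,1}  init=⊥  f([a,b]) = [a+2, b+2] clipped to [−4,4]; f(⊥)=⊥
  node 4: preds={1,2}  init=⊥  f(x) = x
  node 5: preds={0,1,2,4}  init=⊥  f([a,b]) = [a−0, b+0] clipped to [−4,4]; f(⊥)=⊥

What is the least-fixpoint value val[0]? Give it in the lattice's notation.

[-4,2]

Trace (32 dequeues):
  [1] u=0 | in ⊥ | out [1,1] | ==
  [2] u=1 | in ⊥ | out [-1,1] | ==
  [3] u=2 | in ⊥ | out ⊥ | ==
  [4] u=3 | in [-1,1] | out [1,3] | prev ⊥ | push {0,1,2}
  [5] u=4 | in [-1,1] | out [-1,1] | prev ⊥ | push {}
  [6] u=5 | in [-1,1] | out [-1,1] | prev ⊥ | push {}
  [7] u=0 | in [-1,3] | out [-3,1] | prev [1,1] | push {3,5}
  [8] u=1 | in [-1,3] | out [-1,3] | prev [-1,1] | push {4}
  [9] u=2 | in [-1,3] | out [-1,3] | prev ⊥ | push {0,1}
  [10] u=3 | in [-3,3] | out [-1,4] | prev [1,3] | push {2}
  [11] u=5 | in [-3,3] | out [-3,3] | prev [-1,1] | push {}
  [12] u=4 | in [-1,3] | out [-1,3] | prev [-1,1] | push {5}
  [13] u=0 | in [-1,4] | out [-3,2] | prev [-3,1] | push {3}
  [14] u=1 | in [-1,4] | out [-1,4] | prev [-1,3] | push {4}
  [15] u=2 | in [-3,4] | out [-3,4] | prev [-1,3] | push {0,1}
  [16] u=5 | in [-3,4] | out [-3,4] | prev [-3,3] | push {2}
  [17] u=3 | in [-3,4] | out [-1,4] | ==
  [18] u=4 | in [-3,4] | out [-3,4] | prev [-1,3] | push {5}
  [19] u=0 | in [-3,4] | out [-4,2] | prev [-3,2] | push {3}
  [20] u=1 | in [-3,4] | out [-3,4] | prev [-1,4] | push {4}
  [21] u=2 | in [-3,4] | out [-3,4] | ==
  [22] u=5 | in [-4,4] | out [-4,4] | prev [-3,4] | push {2}
  [23] u=3 | in [-4,4] | out [-2,4] | prev [-1,4] | push {0,1}
  [24] u=4 | in [-3,4] | out [-3,4] | ==
  [25] u=2 | in [-4,4] | out [-4,4] | prev [-3,4] | push {4,5}
  [26] u=0 | in [-4,4] | out [-4,2] | ==
  [27] u=1 | in [-4,4] | out [-4,4] | prev [-3,4] | push {3}
  [28] u=4 | in [-4,4] | out [-4,4] | prev [-3,4] | push {0,1}
  [29] u=5 | in [-4,4] | out [-4,4] | ==
  [30] u=3 | in [-4,4] | out [-2,4] | ==
  [31] u=0 | in [-4,4] | out [-4,2] | ==
  [32] u=1 | in [-4,4] | out [-4,4] | ==

Converged values:
  [0] [-4,2]
  [1] [-4,4]
  [2] [-4,4]
  [3] [-2,4]
  [4] [-4,4]
  [5] [-4,4]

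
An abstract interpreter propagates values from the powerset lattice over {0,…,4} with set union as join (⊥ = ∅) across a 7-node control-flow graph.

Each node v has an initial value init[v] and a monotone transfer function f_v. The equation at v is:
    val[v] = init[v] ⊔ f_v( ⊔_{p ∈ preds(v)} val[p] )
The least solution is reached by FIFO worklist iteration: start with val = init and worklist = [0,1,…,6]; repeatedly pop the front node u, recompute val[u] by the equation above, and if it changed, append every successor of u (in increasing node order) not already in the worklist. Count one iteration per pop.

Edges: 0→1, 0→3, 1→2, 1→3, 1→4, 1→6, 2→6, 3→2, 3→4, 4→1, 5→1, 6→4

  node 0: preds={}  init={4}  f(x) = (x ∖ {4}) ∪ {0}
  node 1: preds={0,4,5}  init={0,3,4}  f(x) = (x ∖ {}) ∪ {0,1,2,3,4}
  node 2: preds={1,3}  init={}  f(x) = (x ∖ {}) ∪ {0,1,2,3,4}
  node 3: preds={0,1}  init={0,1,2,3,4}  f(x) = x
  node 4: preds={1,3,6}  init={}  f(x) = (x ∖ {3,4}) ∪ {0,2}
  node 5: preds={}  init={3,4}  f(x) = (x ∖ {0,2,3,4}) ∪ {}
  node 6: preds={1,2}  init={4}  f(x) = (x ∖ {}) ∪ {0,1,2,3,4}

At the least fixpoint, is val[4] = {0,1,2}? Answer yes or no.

Iteration log — 9 steps:
  step 1. node 0  ⊔preds={}  new={0,4}  old={4}  +wl: 
  step 2. node 1  ⊔preds={0,3,4}  new={0,1,2,3,4}  old={0,3,4}  +wl: 
  step 3. node 2  ⊔preds={0,1,2,3,4}  new={0,1,2,3,4}  old={}  +wl: 
  step 4. node 3  ⊔preds={0,1,2,3,4}  new={0,1,2,3,4}  stable
  step 5. node 4  ⊔preds={0,1,2,3,4}  new={0,1,2}  old={}  +wl: 1
  step 6. node 5  ⊔preds={}  new={3,4}  stable
  step 7. node 6  ⊔preds={0,1,2,3,4}  new={0,1,2,3,4}  old={4}  +wl: 4
  step 8. node 1  ⊔preds={0,1,2,3,4}  new={0,1,2,3,4}  stable
  step 9. node 4  ⊔preds={0,1,2,3,4}  new={0,1,2}  stable

Least fixpoint reached:
  node 0: {0,4}
  node 1: {0,1,2,3,4}
  node 2: {0,1,2,3,4}
  node 3: {0,1,2,3,4}
  node 4: {0,1,2}
  node 5: {3,4}
  node 6: {0,1,2,3,4}

yes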